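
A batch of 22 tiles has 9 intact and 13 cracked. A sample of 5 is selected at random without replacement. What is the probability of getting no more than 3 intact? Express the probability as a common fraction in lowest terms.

195/209

Total selections: C(22,5) = 26334.
Count the complement (more than 3 intact): C(9,4)·C(13,1) + C(9,5)·C(13,0) = 1638 + 126 = 1764.
Probability = 1 − 1764/26334 = 24570/26334 = 195/209.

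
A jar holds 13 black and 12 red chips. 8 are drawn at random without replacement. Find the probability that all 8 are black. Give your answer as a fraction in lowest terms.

13/10925

There are C(25,8) = 1081575 possible selections.
Selections with all black: C(13,8) = 1287.
Probability = 1287/1081575 = 13/10925.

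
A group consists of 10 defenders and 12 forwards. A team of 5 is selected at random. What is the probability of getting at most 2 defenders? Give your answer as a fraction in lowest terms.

79/133

There are C(22,5) = 26334 ways to choose the 5.
Favorable selections (at most 2 defenders): C(10,0)·C(12,5) + C(10,1)·C(12,4) + C(10,2)·C(12,3) = 792 + 4950 + 9900 = 15642.
Probability = 15642/26334 = 79/133.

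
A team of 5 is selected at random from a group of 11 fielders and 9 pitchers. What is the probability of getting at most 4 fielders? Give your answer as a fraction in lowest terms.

Total selections: C(20,5) = 15504.
The complement is exactly 5 fielders: C(11,5)·C(9,0) = 462.
Probability = 1 − 462/15504 = 15042/15504 = 2507/2584.

2507/2584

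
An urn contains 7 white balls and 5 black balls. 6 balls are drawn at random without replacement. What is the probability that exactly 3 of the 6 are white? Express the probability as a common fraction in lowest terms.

25/66

Total number of selections: C(12,6) = 924.
Selections with exactly 3 white: choose 3 of the 7 white and 3 of the 5 black, C(7,3)·C(5,3) = 35·10 = 350.
Probability = 350/924 = 25/66.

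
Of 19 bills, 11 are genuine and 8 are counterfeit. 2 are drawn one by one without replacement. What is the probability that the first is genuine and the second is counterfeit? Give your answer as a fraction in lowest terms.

Multiply the conditional probabilities at each draw: 11/19 · 8/18 = 88/342 = 44/171.

44/171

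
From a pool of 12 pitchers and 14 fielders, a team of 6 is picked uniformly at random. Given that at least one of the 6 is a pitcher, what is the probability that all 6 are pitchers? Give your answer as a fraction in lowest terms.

Work in counts. Selections with at least one pitcher: C(26,6) − C(14,6) = 230230 − 3003 = 227227.
Of those, selections where all 6 are pitchers: C(12,6) = 924.
Conditional probability = 924/227227 = 12/2951.

12/2951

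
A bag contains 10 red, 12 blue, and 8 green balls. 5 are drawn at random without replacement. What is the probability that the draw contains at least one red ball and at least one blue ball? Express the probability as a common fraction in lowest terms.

There are C(30,5) = 142506 possible draws.
By inclusion-exclusion on the complements, draws missing all red or all blue: C(20,5) + C(18,5) − C(8,5) = 15504 + 8568 − 56 = 24016.
So draws with at least one of each: 142506 − 24016 = 118490, probability 118490/142506 = 59245/71253.

59245/71253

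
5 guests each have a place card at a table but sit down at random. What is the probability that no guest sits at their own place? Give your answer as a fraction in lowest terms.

There are 5! = 120 seatings.
By inclusion-exclusion, seatings with no fixed points: C(5,0)·5! − C(5,1)·4! + C(5,2)·3! − C(5,3)·2! + C(5,4)·1! − C(5,5)·0! = 44.
Probability = 44/120 = 11/30.

11/30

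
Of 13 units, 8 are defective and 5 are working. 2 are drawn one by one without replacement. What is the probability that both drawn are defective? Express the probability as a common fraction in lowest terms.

Multiply the conditional probabilities at each draw: 8/13 · 7/12 = 56/156 = 14/39.

14/39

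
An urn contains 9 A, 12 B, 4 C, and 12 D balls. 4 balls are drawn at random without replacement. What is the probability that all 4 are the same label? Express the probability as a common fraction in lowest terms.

1117/66045

There are C(37,4) = 66045 ways to draw 4 balls.
All same label: C(9,4) + C(12,4) + C(4,4) + C(12,4) = 126 + 495 + 1 + 495 = 1117.
Probability = 1117/66045.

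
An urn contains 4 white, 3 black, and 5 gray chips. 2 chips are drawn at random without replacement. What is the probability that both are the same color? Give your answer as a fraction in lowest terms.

There are C(12,2) = 66 ways to draw 2 chips.
All same color: C(4,2) + C(3,2) + C(5,2) = 6 + 3 + 10 = 19.
Probability = 19/66.

19/66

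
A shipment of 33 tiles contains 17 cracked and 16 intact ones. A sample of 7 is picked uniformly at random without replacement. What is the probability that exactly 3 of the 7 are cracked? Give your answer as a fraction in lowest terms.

77350/267003

The sample space is all 7-subsets of the 33: C(33,7) = 4272048.
Selections with exactly 3 cracked: choose 3 of the 17 cracked and 4 of the 16 intact, C(17,3)·C(16,4) = 680·1820 = 1237600.
Probability = 1237600/4272048 = 77350/267003.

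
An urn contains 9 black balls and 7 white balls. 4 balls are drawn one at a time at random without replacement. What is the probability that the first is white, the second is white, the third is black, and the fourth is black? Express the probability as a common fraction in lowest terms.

9/130

Multiply the conditional probabilities at each draw: 7/16 · 6/15 · 9/14 · 8/13 = 3024/43680 = 9/130.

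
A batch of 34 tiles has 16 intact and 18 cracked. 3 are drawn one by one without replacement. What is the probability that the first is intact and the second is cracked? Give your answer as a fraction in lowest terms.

Multiply the conditional probabilities at each draw: 16/34 · 18/33 = 288/1122 = 48/187.

48/187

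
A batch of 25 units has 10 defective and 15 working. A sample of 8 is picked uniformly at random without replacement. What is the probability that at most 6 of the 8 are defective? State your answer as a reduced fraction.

23994/24035

There are C(25,8) = 1081575 ways to choose the 8.
Count the complement (more than 6 defective): C(10,7)·C(15,1) + C(10,8)·C(15,0) = 1800 + 45 = 1845.
Probability = 1 − 1845/1081575 = 1079730/1081575 = 23994/24035.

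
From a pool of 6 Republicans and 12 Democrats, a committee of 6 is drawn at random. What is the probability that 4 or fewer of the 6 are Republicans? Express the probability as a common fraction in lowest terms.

There are C(18,6) = 18564 ways to choose the 6.
Count the complement (more than 4 Republicans): C(6,5)·C(12,1) + C(6,6)·C(12,0) = 72 + 1 = 73.
Probability = 1 − 73/18564 = 18491/18564.

18491/18564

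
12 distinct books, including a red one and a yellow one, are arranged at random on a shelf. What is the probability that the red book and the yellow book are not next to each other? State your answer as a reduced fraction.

There are 12! = 479001600 arrangements.
Arrangements with the red book and the yellow book adjacent: 2·11! = 79833600.
So not adjacent: 479001600 − 79833600 = 399168000, probability 399168000/479001600 = 5/6.

5/6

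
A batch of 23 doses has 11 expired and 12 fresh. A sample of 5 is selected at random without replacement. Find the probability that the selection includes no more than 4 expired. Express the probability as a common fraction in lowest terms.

There are C(23,5) = 33649 ways to choose the 5.
The complement is exactly 5 expired: C(11,5)·C(12,0) = 462.
Probability = 1 − 462/33649 = 33187/33649 = 431/437.

431/437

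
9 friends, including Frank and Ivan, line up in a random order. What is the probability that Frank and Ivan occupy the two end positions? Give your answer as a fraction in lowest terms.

1/36

There are 9! = 362880 arrangements.
Place Frank and Ivan at the ends in 2 ways, arrange the remaining 7 in 7! = 5040 ways: 2·5040 = 10080.
Probability = 10080/362880 = 1/36.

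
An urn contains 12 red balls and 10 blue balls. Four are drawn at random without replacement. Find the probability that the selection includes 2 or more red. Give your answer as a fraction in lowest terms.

103/133

Total selections: C(22,4) = 7315.
Favorable selections (2 or more red): C(12,2)·C(10,2) + C(12,3)·C(10,1) + C(12,4)·C(10,0) = 2970 + 2200 + 495 = 5665.
Probability = 5665/7315 = 103/133.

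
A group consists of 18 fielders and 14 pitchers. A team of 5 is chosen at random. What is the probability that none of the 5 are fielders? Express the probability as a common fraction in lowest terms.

There are C(32,5) = 201376 possible selections.
Selections with no fielders (all pitchers): C(14,5) = 2002.
Probability = 2002/201376 = 143/14384.

143/14384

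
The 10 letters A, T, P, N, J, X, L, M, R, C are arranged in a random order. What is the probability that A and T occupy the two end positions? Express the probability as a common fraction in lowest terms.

1/45

There are 10! = 3628800 arrangements.
Place A and T at the ends in 2 ways, arrange the remaining 8 in 8! = 40320 ways: 2·40320 = 80640.
Probability = 80640/3628800 = 1/45.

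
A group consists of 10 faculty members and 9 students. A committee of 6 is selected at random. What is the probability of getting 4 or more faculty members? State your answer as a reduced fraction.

239/646

Total selections: C(19,6) = 27132.
Favorable selections (4 or more faculty members): C(10,4)·C(9,2) + C(10,5)·C(9,1) + C(10,6)·C(9,0) = 7560 + 2268 + 210 = 10038.
Probability = 10038/27132 = 239/646.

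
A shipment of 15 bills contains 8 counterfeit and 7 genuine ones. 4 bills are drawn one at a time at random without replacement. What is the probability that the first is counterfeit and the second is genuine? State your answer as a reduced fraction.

Multiply the conditional probabilities at each draw: 8/15 · 7/14 = 56/210 = 4/15.

4/15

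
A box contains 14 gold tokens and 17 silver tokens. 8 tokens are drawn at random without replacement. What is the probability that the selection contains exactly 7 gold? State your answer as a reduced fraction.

1496/202275

Total number of selections: C(31,8) = 7888725.
Selections with exactly 7 gold: choose 7 of the 14 gold and 1 of the 17 silver, C(14,7)·C(17,1) = 3432·17 = 58344.
Probability = 58344/7888725 = 1496/202275.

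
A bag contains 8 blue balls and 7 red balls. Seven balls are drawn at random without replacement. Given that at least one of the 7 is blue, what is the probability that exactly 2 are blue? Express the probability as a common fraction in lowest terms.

Work in counts. Selections with at least one blue: C(15,7) − C(7,7) = 6435 − 1 = 6434.
Of those, selections where exactly 2 are blue: C(8,2)·C(7,5) = 28·21 = 588.
Conditional probability = 588/6434 = 294/3217.

294/3217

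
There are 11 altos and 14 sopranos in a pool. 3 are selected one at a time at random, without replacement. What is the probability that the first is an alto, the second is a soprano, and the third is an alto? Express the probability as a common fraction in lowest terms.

Multiply the conditional probabilities at each draw: 11/25 · 14/24 · 10/23 = 1540/13800 = 77/690.

77/690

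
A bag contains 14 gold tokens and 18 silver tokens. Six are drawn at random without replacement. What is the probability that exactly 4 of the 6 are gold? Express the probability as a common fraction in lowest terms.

Total number of selections: C(32,6) = 906192.
Selections with exactly 4 gold: choose 4 of the 14 gold and 2 of the 18 silver, C(14,4)·C(18,2) = 1001·153 = 153153.
Probability = 153153/906192 = 2431/14384.

2431/14384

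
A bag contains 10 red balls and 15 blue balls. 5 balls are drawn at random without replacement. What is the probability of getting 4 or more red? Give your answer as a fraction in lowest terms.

81/1265

There are C(25,5) = 53130 ways to choose the 5.
Favorable selections (4 or more red): C(10,4)·C(15,1) + C(10,5)·C(15,0) = 3150 + 252 = 3402.
Probability = 3402/53130 = 81/1265.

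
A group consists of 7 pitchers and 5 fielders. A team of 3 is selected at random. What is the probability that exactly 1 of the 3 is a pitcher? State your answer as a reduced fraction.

7/22

The sample space is all 3-subsets of the 12: C(12,3) = 220.
Selections with exactly 1 pitcher: choose 1 of the 7 pitchers and 2 of the 5 fielders, C(7,1)·C(5,2) = 7·10 = 70.
Probability = 70/220 = 7/22.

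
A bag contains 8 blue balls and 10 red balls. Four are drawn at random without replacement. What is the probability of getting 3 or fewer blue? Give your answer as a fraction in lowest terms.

299/306

There are C(18,4) = 3060 ways to choose the 4.
The complement is exactly 4 blue: C(8,4)·C(10,0) = 70.
Probability = 1 − 70/3060 = 2990/3060 = 299/306.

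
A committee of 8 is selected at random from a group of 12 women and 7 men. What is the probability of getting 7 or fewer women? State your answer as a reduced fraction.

Total selections: C(19,8) = 75582.
The complement is exactly 8 women: C(12,8)·C(7,0) = 495.
Probability = 1 − 495/75582 = 75087/75582 = 8343/8398.

8343/8398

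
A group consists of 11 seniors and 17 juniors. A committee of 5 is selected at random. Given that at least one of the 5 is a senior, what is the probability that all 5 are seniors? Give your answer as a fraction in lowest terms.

3/598

Work in counts. Selections with at least one senior: C(28,5) − C(17,5) = 98280 − 6188 = 92092.
Of those, selections where all 5 are seniors: C(11,5) = 462.
Conditional probability = 462/92092 = 3/598.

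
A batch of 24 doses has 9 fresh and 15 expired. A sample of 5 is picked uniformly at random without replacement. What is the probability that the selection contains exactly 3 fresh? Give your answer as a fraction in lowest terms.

There are C(24,5) = 42504 ways to choose 5 from 24.
Selections with exactly 3 fresh: choose 3 of the 9 fresh and 2 of the 15 expired, C(9,3)·C(15,2) = 84·105 = 8820.
Probability = 8820/42504 = 105/506.

105/506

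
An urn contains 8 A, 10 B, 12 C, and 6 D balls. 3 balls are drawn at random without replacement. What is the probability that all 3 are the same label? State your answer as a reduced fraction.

104/1785

There are C(36,3) = 7140 ways to draw 3 balls.
All same label: C(8,3) + C(10,3) + C(12,3) + C(6,3) = 56 + 120 + 220 + 20 = 416.
Probability = 416/7140 = 104/1785.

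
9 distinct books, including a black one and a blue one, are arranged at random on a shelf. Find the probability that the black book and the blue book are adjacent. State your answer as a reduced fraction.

2/9

There are 9! = 362880 arrangements.
Treat the black book and the blue book as a block: 8! arrangements of the blocks × 2 orders within the block = 2·40320 = 80640.
Probability = 80640/362880 = 2/9.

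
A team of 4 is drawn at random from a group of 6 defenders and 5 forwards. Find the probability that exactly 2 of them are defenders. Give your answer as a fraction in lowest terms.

5/11

Total number of selections: C(11,4) = 330.
Selections with exactly 2 defenders: choose 2 of the 6 defenders and 2 of the 5 forwards, C(6,2)·C(5,2) = 15·10 = 150.
Probability = 150/330 = 5/11.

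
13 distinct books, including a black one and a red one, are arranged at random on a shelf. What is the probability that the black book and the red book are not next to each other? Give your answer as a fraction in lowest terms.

11/13

There are 13! = 6227020800 arrangements.
Arrangements with the black book and the red book adjacent: 2·12! = 958003200.
So not adjacent: 6227020800 − 958003200 = 5269017600, probability 5269017600/6227020800 = 11/13.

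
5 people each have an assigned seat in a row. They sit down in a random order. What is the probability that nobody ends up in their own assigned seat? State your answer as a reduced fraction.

11/30

There are 5! = 120 seatings.
By inclusion-exclusion, seatings with no fixed points: C(5,0)·5! − C(5,1)·4! + C(5,2)·3! − C(5,3)·2! + C(5,4)·1! − C(5,5)·0! = 44.
Probability = 44/120 = 11/30.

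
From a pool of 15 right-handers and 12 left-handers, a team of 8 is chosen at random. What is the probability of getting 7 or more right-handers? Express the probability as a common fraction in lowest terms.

13/345

Total selections: C(27,8) = 2220075.
Favorable selections (7 or more right-handers): C(15,7)·C(12,1) + C(15,8)·C(12,0) = 77220 + 6435 = 83655.
Probability = 83655/2220075 = 13/345.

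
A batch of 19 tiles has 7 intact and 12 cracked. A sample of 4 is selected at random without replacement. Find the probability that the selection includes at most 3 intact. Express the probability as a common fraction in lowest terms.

3841/3876

Total selections: C(19,4) = 3876.
Favorable selections (at most 3 intact): C(7,0)·C(12,4) + C(7,1)·C(12,3) + C(7,2)·C(12,2) + C(7,3)·C(12,1) = 495 + 1540 + 1386 + 420 = 3841.
Probability = 3841/3876.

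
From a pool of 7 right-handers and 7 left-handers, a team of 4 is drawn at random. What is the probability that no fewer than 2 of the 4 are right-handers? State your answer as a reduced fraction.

Total selections: C(14,4) = 1001.
Count the complement (fewer than 2 right-handers): C(7,0)·C(7,4) + C(7,1)·C(7,3) = 35 + 245 = 280.
Probability = 1 − 280/1001 = 721/1001 = 103/143.

103/143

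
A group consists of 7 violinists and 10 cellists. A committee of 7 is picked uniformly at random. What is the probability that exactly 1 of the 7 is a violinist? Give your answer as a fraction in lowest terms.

Total number of selections: C(17,7) = 19448.
Selections with exactly 1 violinist: choose 1 of the 7 violinists and 6 of the 10 cellists, C(7,1)·C(10,6) = 7·210 = 1470.
Probability = 1470/19448 = 735/9724.

735/9724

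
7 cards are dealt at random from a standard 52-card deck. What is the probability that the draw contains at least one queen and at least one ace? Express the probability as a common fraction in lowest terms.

3105873/16723070

There are C(52,7) = 133784560 possible draws.
By inclusion-exclusion on the complements, draws missing all queens or all aces: C(48,7) + C(48,7) − C(44,7) = 73629072 + 73629072 − 38320568 = 108937576.
So draws with at least one of each: 133784560 − 108937576 = 24846984, probability 24846984/133784560 = 3105873/16723070.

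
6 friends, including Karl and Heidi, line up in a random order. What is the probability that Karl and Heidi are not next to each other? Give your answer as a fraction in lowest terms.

There are 6! = 720 arrangements.
Arrangements with Karl and Heidi adjacent: 2·5! = 240.
So not adjacent: 720 − 240 = 480, probability 480/720 = 2/3.

2/3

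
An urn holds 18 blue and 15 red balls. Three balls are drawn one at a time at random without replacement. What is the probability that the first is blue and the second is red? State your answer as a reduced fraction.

Multiply the conditional probabilities at each draw: 18/33 · 15/32 = 270/1056 = 45/176.

45/176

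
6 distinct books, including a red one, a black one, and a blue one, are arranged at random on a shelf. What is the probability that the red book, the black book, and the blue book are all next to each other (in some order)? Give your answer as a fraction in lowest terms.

1/5

There are 6! = 720 arrangements.
Treat the three as one block: 4! placements × 3! orders within the block = 24·6 = 144.
Probability = 144/720 = 1/5.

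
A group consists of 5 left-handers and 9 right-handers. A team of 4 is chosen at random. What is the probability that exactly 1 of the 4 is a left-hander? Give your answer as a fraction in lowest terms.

Total number of selections: C(14,4) = 1001.
Selections with exactly 1 left-hander: choose 1 of the 5 left-handers and 3 of the 9 right-handers, C(5,1)·C(9,3) = 5·84 = 420.
Probability = 420/1001 = 60/143.

60/143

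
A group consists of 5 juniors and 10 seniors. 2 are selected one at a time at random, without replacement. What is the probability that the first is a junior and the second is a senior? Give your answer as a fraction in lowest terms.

5/21

Multiply the conditional probabilities at each draw: 5/15 · 10/14 = 50/210 = 5/21.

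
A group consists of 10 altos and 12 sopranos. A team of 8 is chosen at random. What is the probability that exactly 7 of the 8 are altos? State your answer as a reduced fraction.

16/3553

The sample space is all 8-subsets of the 22: C(22,8) = 319770.
Selections with exactly 7 altos: choose 7 of the 10 altos and 1 of the 12 sopranos, C(10,7)·C(12,1) = 120·12 = 1440.
Probability = 1440/319770 = 16/3553.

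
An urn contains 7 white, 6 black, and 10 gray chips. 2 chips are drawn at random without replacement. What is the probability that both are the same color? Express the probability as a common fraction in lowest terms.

There are C(23,2) = 253 ways to draw 2 chips.
All same color: C(7,2) + C(6,2) + C(10,2) = 21 + 15 + 45 = 81.
Probability = 81/253.

81/253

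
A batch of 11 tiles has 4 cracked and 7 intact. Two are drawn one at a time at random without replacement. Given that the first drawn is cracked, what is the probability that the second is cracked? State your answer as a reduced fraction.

After removing one cracked, 10 remain: 3 cracked and 7 intact.
So the probability the next is cracked is 3/10.

3/10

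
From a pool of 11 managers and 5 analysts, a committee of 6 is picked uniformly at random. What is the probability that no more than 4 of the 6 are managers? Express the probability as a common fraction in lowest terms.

Total selections: C(16,6) = 8008.
Count the complement (more than 4 managers): C(11,5)·C(5,1) + C(11,6)·C(5,0) = 2310 + 462 = 2772.
Probability = 1 − 2772/8008 = 5236/8008 = 17/26.

17/26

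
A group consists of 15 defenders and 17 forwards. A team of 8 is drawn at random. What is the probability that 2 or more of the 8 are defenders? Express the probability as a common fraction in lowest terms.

There are C(32,8) = 10518300 ways to choose the 8.
Favorable selections (2 or more defenders): C(15,2)·C(17,6) + C(15,3)·C(17,5) + C(15,4)·C(17,4) + C(15,5)·C(17,3) + C(15,6)·C(17,2) + C(15,7)·C(17,1) + C(15,8)·C(17,0) = 1299480 + 2815540 + 3248700 + 2042040 + 680680 + 109395 + 6435 = 10202270.
Probability = 10202270/10518300 = 78479/80910.

78479/80910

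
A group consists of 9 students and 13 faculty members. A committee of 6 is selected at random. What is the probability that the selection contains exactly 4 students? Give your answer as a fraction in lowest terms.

468/3553

Total number of selections: C(22,6) = 74613.
Selections with exactly 4 students: choose 4 of the 9 students and 2 of the 13 faculty members, C(9,4)·C(13,2) = 126·78 = 9828.
Probability = 9828/74613 = 468/3553.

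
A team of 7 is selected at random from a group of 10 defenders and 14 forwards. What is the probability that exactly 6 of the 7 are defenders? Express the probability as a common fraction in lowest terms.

There are C(24,7) = 346104 ways to choose 7 from 24.
Selections with exactly 6 defenders: choose 6 of the 10 defenders and 1 of the 14 forwards, C(10,6)·C(14,1) = 210·14 = 2940.
Probability = 2940/346104 = 245/28842.

245/28842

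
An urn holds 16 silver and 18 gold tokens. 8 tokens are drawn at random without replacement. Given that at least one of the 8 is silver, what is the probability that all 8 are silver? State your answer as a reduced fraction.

65/91477

Work in counts. Selections with at least one silver: C(34,8) − C(18,8) = 18156204 − 43758 = 18112446.
Of those, selections where all 8 are silver: C(16,8) = 12870.
Conditional probability = 12870/18112446 = 65/91477.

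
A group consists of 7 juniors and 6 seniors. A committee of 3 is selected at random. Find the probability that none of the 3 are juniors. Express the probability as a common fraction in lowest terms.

10/143

There are C(13,3) = 286 possible selections.
Selections with no juniors (all seniors): C(6,3) = 20.
Probability = 20/286 = 10/143.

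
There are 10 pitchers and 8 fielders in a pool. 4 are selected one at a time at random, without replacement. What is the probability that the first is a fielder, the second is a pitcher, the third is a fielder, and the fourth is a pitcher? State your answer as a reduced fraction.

7/102

Multiply the conditional probabilities at each draw: 8/18 · 10/17 · 7/16 · 9/15 = 5040/73440 = 7/102.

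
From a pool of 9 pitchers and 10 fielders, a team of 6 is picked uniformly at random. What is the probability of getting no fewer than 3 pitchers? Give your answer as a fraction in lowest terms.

407/646

There are C(19,6) = 27132 ways to choose the 6.
Count the complement (fewer than 3 pitchers): C(9,0)·C(10,6) + C(9,1)·C(10,5) + C(9,2)·C(10,4) = 210 + 2268 + 7560 = 10038.
Probability = 1 − 10038/27132 = 17094/27132 = 407/646.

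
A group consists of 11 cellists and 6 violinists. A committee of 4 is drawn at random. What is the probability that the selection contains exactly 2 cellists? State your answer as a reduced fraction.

165/476

Total number of selections: C(17,4) = 2380.
Selections with exactly 2 cellists: choose 2 of the 11 cellists and 2 of the 6 violinists, C(11,2)·C(6,2) = 55·15 = 825.
Probability = 825/2380 = 165/476.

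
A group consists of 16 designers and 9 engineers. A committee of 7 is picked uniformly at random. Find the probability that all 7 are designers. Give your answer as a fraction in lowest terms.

52/2185

There are C(25,7) = 480700 possible selections.
Selections with all designers: C(16,7) = 11440.
Probability = 11440/480700 = 52/2185.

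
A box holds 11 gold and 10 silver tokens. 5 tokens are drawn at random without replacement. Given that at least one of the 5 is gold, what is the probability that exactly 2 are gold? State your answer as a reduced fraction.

Work in counts. Selections with at least one gold: C(21,5) − C(10,5) = 20349 − 252 = 20097.
Of those, selections where exactly 2 are gold: C(11,2)·C(10,3) = 55·120 = 6600.
Conditional probability = 6600/20097 = 200/609.

200/609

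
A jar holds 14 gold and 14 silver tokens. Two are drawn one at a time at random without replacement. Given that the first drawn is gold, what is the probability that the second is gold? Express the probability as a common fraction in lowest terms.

13/27

After removing one gold, 27 remain: 13 gold and 14 silver.
So the probability the next is gold is 13/27.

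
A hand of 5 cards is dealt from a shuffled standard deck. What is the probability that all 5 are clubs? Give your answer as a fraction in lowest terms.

33/66640

There are C(52,5) = 2598960 possible 5-card hands.
Hands that are all clubs: C(13,5) = 1287.
Probability = 1287/2598960 = 33/66640.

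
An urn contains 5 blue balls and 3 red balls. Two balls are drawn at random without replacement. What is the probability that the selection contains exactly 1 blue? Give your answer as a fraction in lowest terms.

Total number of selections: C(8,2) = 28.
Selections with exactly 1 blue: choose 1 of the 5 blue and 1 of the 3 red, C(5,1)·C(3,1) = 5·3 = 15.
Probability = 15/28.

15/28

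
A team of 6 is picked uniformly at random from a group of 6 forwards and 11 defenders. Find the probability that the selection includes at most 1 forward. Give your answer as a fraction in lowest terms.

Total selections: C(17,6) = 12376.
Favorable selections (at most 1 forward): C(6,0)·C(11,6) + C(6,1)·C(11,5) = 462 + 2772 = 3234.
Probability = 3234/12376 = 231/884.

231/884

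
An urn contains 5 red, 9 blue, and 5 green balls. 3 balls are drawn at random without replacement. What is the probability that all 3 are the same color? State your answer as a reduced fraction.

There are C(19,3) = 969 ways to draw 3 balls.
All same color: C(5,3) + C(9,3) + C(5,3) = 10 + 84 + 10 = 104.
Probability = 104/969.

104/969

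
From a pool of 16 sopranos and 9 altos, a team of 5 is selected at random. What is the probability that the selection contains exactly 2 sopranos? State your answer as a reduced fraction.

48/253

The sample space is all 5-subsets of the 25: C(25,5) = 53130.
Selections with exactly 2 sopranos: choose 2 of the 16 sopranos and 3 of the 9 altos, C(16,2)·C(9,3) = 120·84 = 10080.
Probability = 10080/53130 = 48/253.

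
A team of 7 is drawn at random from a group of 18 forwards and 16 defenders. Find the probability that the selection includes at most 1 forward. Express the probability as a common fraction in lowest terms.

Total selections: C(34,7) = 5379616.
Favorable selections (at most 1 forward): C(18,0)·C(16,7) + C(18,1)·C(16,6) = 11440 + 144144 = 155584.
Probability = 155584/5379616 = 26/899.

26/899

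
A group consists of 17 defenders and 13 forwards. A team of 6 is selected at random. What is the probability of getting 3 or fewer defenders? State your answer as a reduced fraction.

There are C(30,6) = 593775 ways to choose the 6.
Favorable selections (3 or fewer defenders): C(17,0)·C(13,6) + C(17,1)·C(13,5) + C(17,2)·C(13,4) + C(17,3)·C(13,3) = 1716 + 21879 + 97240 + 194480 = 315315.
Probability = 315315/593775 = 77/145.

77/145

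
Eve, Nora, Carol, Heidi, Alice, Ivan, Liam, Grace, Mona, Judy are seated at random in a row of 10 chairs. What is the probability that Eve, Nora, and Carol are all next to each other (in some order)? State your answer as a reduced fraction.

There are 10! = 3628800 arrangements.
Treat the three as one block: 8! placements × 3! orders within the block = 40320·6 = 241920.
Probability = 241920/3628800 = 1/15.

1/15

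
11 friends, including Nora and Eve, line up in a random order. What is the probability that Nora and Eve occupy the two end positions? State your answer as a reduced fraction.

1/55

There are 11! = 39916800 arrangements.
Place Nora and Eve at the ends in 2 ways, arrange the remaining 9 in 9! = 362880 ways: 2·362880 = 725760.
Probability = 725760/39916800 = 1/55.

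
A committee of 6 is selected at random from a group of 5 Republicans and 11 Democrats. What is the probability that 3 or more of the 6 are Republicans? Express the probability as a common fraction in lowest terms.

22/91

Total selections: C(16,6) = 8008.
Favorable selections (3 or more Republicans): C(5,3)·C(11,3) + C(5,4)·C(11,2) + C(5,5)·C(11,1) = 1650 + 275 + 11 = 1936.
Probability = 1936/8008 = 22/91.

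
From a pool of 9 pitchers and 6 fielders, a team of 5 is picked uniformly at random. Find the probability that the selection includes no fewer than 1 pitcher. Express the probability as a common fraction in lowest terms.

Total selections: C(15,5) = 3003.
The complement is all 5 are fielders: C(6,5) = 6.
Probability = 1 − 6/3003 = 2997/3003 = 999/1001.

999/1001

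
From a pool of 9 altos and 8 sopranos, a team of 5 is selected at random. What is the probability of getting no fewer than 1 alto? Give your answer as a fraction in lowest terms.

There are C(17,5) = 6188 ways to choose the 5.
The complement is all 5 are sopranos: C(8,5) = 56.
Probability = 1 − 56/6188 = 6132/6188 = 219/221.

219/221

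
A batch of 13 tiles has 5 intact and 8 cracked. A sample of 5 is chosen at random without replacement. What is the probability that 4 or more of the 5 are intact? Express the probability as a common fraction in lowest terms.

41/1287

Total selections: C(13,5) = 1287.
Favorable selections (4 or more intact): C(5,4)·C(8,1) + C(5,5)·C(8,0) = 40 + 1 = 41.
Probability = 41/1287.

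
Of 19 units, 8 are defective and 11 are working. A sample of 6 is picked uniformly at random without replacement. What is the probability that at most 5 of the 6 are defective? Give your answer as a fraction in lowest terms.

There are C(19,6) = 27132 ways to choose the 6.
The complement is exactly 6 defective: C(8,6)·C(11,0) = 28.
Probability = 1 − 28/27132 = 27104/27132 = 968/969.

968/969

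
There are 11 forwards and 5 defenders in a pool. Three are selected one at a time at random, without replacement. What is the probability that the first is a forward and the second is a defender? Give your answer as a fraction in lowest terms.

Multiply the conditional probabilities at each draw: 11/16 · 5/15 = 55/240 = 11/48.

11/48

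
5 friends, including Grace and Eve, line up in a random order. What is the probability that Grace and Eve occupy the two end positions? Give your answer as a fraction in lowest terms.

1/10

There are 5! = 120 arrangements.
Place Grace and Eve at the ends in 2 ways, arrange the remaining 3 in 3! = 6 ways: 2·6 = 12.
Probability = 12/120 = 1/10.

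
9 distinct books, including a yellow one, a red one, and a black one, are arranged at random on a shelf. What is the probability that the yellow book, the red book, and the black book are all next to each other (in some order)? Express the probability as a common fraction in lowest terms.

There are 9! = 362880 arrangements.
Treat the three as one block: 7! placements × 3! orders within the block = 5040·6 = 30240.
Probability = 30240/362880 = 1/12.

1/12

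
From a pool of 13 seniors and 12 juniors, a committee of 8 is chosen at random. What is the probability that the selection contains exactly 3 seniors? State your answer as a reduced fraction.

Total number of selections: C(25,8) = 1081575.
Selections with exactly 3 seniors: choose 3 of the 13 seniors and 5 of the 12 juniors, C(13,3)·C(12,5) = 286·792 = 226512.
Probability = 226512/1081575 = 2288/10925.

2288/10925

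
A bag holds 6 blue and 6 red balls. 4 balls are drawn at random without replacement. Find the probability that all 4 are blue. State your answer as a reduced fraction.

There are C(12,4) = 495 possible selections.
Selections with all blue: C(6,4) = 15.
Probability = 15/495 = 1/33.

1/33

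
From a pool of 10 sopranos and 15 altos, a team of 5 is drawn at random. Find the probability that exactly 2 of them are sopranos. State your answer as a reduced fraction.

Total number of selections: C(25,5) = 53130.
Selections with exactly 2 sopranos: choose 2 of the 10 sopranos and 3 of the 15 altos, C(10,2)·C(15,3) = 45·455 = 20475.
Probability = 20475/53130 = 195/506.

195/506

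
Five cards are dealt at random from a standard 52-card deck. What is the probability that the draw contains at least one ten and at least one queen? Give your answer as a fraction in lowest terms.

6509/64974

There are C(52,5) = 2598960 possible draws.
By inclusion-exclusion on the complements, draws missing all tens or all queens: C(48,5) + C(48,5) − C(44,5) = 1712304 + 1712304 − 1086008 = 2338600.
So draws with at least one of each: 2598960 − 2338600 = 260360, probability 260360/2598960 = 6509/64974.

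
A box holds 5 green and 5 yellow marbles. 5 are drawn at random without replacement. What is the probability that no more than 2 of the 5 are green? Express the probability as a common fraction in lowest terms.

1/2

Total selections: C(10,5) = 252.
Favorable selections (no more than 2 green): C(5,0)·C(5,5) + C(5,1)·C(5,4) + C(5,2)·C(5,3) = 1 + 25 + 100 = 126.
Probability = 126/252 = 1/2.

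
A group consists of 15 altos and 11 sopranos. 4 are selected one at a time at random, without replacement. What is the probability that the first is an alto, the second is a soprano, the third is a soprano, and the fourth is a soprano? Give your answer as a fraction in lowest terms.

99/2392

Multiply the conditional probabilities at each draw: 15/26 · 11/25 · 10/24 · 9/23 = 14850/358800 = 99/2392.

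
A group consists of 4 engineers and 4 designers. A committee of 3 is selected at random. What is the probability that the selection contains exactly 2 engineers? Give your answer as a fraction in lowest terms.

Total number of selections: C(8,3) = 56.
Selections with exactly 2 engineers: choose 2 of the 4 engineers and 1 of the 4 designers, C(4,2)·C(4,1) = 6·4 = 24.
Probability = 24/56 = 3/7.

3/7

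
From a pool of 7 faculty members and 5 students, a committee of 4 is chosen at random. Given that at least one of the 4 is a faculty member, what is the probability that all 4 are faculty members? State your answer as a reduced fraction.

1/14

Work in counts. Selections with at least one faculty member: C(12,4) − C(5,4) = 495 − 5 = 490.
Of those, selections where all 4 are faculty members: C(7,4) = 35.
Conditional probability = 35/490 = 1/14.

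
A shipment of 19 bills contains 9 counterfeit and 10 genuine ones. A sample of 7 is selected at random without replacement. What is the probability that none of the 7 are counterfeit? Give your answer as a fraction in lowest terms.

10/4199

There are C(19,7) = 50388 possible selections.
Selections with no counterfeit (all genuine): C(10,7) = 120.
Probability = 120/50388 = 10/4199.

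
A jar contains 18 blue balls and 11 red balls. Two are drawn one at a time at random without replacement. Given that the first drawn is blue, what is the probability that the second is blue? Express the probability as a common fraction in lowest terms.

After removing one blue, 28 remain: 17 blue and 11 red.
So the probability the next is blue is 17/28.

17/28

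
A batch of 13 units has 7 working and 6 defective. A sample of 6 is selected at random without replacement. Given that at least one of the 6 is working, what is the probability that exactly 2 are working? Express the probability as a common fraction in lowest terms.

9/49

Work in counts. Selections with at least one working: C(13,6) − C(6,6) = 1716 − 1 = 1715.
Of those, selections where exactly 2 are working: C(7,2)·C(6,4) = 21·15 = 315.
Conditional probability = 315/1715 = 9/49.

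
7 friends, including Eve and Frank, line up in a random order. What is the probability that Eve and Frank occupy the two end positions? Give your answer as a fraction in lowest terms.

1/21

There are 7! = 5040 arrangements.
Place Eve and Frank at the ends in 2 ways, arrange the remaining 5 in 5! = 120 ways: 2·120 = 240.
Probability = 240/5040 = 1/21.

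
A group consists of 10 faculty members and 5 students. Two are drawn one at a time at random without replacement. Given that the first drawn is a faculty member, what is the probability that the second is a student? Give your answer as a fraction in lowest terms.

5/14

After removing one faculty member, 14 remain: 9 faculty members and 5 students.
So the probability the next is a student is 5/14.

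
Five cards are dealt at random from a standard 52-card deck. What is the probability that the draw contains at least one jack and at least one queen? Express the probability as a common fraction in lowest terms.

There are C(52,5) = 2598960 possible draws.
By inclusion-exclusion on the complements, draws missing all jacks or all queens: C(48,5) + C(48,5) − C(44,5) = 1712304 + 1712304 − 1086008 = 2338600.
So draws with at least one of each: 2598960 − 2338600 = 260360, probability 260360/2598960 = 6509/64974.

6509/64974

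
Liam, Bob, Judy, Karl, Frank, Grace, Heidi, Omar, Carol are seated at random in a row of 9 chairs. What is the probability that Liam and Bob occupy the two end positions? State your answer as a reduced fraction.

1/36

There are 9! = 362880 arrangements.
Place Liam and Bob at the ends in 2 ways, arrange the remaining 7 in 7! = 5040 ways: 2·5040 = 10080.
Probability = 10080/362880 = 1/36.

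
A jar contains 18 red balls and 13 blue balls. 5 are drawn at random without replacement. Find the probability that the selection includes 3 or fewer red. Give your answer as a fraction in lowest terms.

There are C(31,5) = 169911 ways to choose the 5.
Count the complement (more than 3 red): C(18,4)·C(13,1) + C(18,5)·C(13,0) = 39780 + 8568 = 48348.
Probability = 1 − 48348/169911 = 121563/169911 = 13507/18879.

13507/18879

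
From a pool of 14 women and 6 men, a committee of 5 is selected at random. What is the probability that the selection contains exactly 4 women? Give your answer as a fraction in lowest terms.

Total number of selections: C(20,5) = 15504.
Selections with exactly 4 women: choose 4 of the 14 women and 1 of the 6 men, C(14,4)·C(6,1) = 1001·6 = 6006.
Probability = 6006/15504 = 1001/2584.

1001/2584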